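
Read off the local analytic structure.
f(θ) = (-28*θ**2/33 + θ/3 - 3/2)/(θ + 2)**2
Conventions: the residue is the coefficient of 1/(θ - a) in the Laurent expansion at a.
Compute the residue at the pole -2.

The residue is 41/11.

At the order-2 pole -2 set g(θ) = (θ - (-2))^2*f(θ) = -28*θ**2/33 + θ/3 - 3/2.
Order-2 pole: residue = g'(a); g'(-2) = 41/11, so the residue is 41/11.


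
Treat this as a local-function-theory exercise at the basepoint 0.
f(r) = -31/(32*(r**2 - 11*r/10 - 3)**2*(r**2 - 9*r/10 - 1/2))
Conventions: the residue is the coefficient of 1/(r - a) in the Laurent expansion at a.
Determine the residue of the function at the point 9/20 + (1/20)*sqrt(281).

The factor r**2 - 9*r/10 - 1/2 splits as (r - a)(r - a') with a = 9/20 + (1/20)*sqrt(281), a' = 9/20 - (1/20)*sqrt(281). At the order-1 pole a set g(r) = (r - a)*f(r) = [-31/(32*(r**2 - 11*r/10 - 3)**2)] / (r - a').
Simple pole: residue = g(a) at a = 9/20 + (1/20)*sqrt(281), which is 40145/3569792 - (5220555/1003111552)*sqrt(281).

The residue is 40145/3569792 - (5220555/1003111552)*sqrt(281).


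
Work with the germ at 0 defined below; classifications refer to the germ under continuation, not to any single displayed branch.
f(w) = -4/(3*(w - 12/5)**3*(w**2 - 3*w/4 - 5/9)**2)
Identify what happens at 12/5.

The denominator factor w - 12/5 vanishes at 12/5 and appears to the power 3; the numerator there equals -4/3, nonzero, and no other factor vanishes.
Hence a pole whose order is the multiplicity, 3.

The point is a pole of order 3.


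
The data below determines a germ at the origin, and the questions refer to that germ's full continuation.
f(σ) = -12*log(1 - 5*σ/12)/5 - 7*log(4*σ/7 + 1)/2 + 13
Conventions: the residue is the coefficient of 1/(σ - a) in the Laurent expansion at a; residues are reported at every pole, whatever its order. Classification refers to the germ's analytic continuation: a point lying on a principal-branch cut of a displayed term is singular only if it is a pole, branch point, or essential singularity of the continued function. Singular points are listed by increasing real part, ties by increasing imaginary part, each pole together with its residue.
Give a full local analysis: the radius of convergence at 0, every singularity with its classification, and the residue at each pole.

Radius of convergence at 0: 7/4.
At -7/4: a logarithmic branch point.
At 12/5: a logarithmic branch point.

Branch term (-12/5)*log(1 - σ/(12/5)): its argument vanishes at σ = 12/5, a logarithmic branch point, modulus 12/5.
Branch term (-7/2)*log(1 - σ/(-7/4)): its argument vanishes at σ = -7/4, a logarithmic branch point, modulus 7/4.
The radius of convergence is the smallest modulus among the singular points: 7/4.
List the singular points by increasing real part (a conjugate pair: the negative imaginary part first).


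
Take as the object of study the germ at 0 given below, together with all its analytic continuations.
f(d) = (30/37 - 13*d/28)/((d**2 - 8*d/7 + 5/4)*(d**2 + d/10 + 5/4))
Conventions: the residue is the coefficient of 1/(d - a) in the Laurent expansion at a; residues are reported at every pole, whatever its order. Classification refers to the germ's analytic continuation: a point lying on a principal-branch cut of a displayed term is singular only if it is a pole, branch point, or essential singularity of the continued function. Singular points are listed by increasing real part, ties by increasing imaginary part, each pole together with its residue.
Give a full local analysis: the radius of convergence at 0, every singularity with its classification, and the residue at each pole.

Denominator factor (d**2 - 8*d/7 + 5/4): discriminant -181/49, complex-conjugate roots (4/7) + ((1/14)*sqrt(181))*i and (4/7) - ((1/14)*sqrt(181))*i; poles of order 1, moduli (1/2)*sqrt(5) and (1/2)*sqrt(5).
Denominator factor (d**2 + d/10 + 5/4): discriminant -499/100, complex-conjugate roots (-1/20) + ((1/20)*sqrt(499))*i and (-1/20) - ((1/20)*sqrt(499))*i; poles of order 1, moduli (1/2)*sqrt(5) and (1/2)*sqrt(5).
The radius of convergence is the smallest modulus among the singular points: (1/2)*sqrt(5).
The factor d**2 + d/10 + 5/4 splits as (d - a)(d - a') with a = (-1/20) - ((1/20)*sqrt(499))*i, a' = (-1/20) + ((1/20)*sqrt(499))*i. At the order-1 pole a set g(d) = (d - a)*f(d) = [(30/37 - 13*d/28)/(d**2 - 8*d/7 + 5/4)] / (d - a').
Simple pole: residue = g(a) at a = (-1/20) - ((1/20)*sqrt(499))*i, which is (280/1073) + ((12865/1606281)*sqrt(499))*i.
The factor d**2 + d/10 + 5/4 splits as (d - a)(d - a') with a = (-1/20) + ((1/20)*sqrt(499))*i, a' = (-1/20) - ((1/20)*sqrt(499))*i. At the order-1 pole a set g(d) = (d - a)*f(d) = [(30/37 - 13*d/28)/(d**2 - 8*d/7 + 5/4)] / (d - a').
Simple pole: residue = g(a) at a = (-1/20) + ((1/20)*sqrt(499))*i, which is (280/1073) - ((12865/1606281)*sqrt(499))*i.
The factor d**2 - 8*d/7 + 5/4 splits as (d - a)(d - a') with a = (4/7) - ((1/14)*sqrt(181))*i, a' = (4/7) + ((1/14)*sqrt(181))*i. At the order-1 pole a set g(d) = (d - a)*f(d) = [(30/37 - 13*d/28)/(d**2 + d/10 + 5/4)] / (d - a').
Simple pole: residue = g(a) at a = (4/7) - ((1/14)*sqrt(181))*i, which is (-280/1073) - ((3395/1165278)*sqrt(181))*i.
The factor d**2 - 8*d/7 + 5/4 splits as (d - a)(d - a') with a = (4/7) + ((1/14)*sqrt(181))*i, a' = (4/7) - ((1/14)*sqrt(181))*i. At the order-1 pole a set g(d) = (d - a)*f(d) = [(30/37 - 13*d/28)/(d**2 + d/10 + 5/4)] / (d - a').
Simple pole: residue = g(a) at a = (4/7) + ((1/14)*sqrt(181))*i, which is (-280/1073) + ((3395/1165278)*sqrt(181))*i.
List the singular points by increasing real part (a conjugate pair: the negative imaginary part first).

Radius of convergence at 0: (1/2)*sqrt(5).
At (-1/20) - ((1/20)*sqrt(499))*i: a pole of order 1; residue (280/1073) + ((12865/1606281)*sqrt(499))*i.
At (-1/20) + ((1/20)*sqrt(499))*i: a pole of order 1; residue (280/1073) - ((12865/1606281)*sqrt(499))*i.
At (4/7) - ((1/14)*sqrt(181))*i: a pole of order 1; residue (-280/1073) - ((3395/1165278)*sqrt(181))*i.
At (4/7) + ((1/14)*sqrt(181))*i: a pole of order 1; residue (-280/1073) + ((3395/1165278)*sqrt(181))*i.


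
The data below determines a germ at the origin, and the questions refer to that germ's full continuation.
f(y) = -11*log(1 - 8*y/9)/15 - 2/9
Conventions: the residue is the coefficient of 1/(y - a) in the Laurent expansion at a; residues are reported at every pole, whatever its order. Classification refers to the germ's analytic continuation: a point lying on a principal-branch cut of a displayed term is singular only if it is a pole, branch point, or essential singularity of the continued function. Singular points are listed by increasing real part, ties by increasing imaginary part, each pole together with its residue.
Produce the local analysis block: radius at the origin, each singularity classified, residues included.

Radius of convergence at 0: 9/8.
At 9/8: a logarithmic branch point.

Branch term (-11/15)*log(1 - y/(9/8)): its argument vanishes at y = 9/8, a logarithmic branch point, modulus 9/8.
The radius of convergence is the smallest modulus among the singular points: 9/8.


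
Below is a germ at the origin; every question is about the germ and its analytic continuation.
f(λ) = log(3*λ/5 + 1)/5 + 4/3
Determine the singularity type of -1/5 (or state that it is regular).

There is no denominator, hence no pole anywhere.
Branch term log(1 - λ/(-5/3)): argument at -1/5 is 22/25, nonzero, so -1/5 is not its branch point (a point on a principal cut is still regular for the continued germ).
So the germ continues analytically to -1/5.

The point is a regular point.


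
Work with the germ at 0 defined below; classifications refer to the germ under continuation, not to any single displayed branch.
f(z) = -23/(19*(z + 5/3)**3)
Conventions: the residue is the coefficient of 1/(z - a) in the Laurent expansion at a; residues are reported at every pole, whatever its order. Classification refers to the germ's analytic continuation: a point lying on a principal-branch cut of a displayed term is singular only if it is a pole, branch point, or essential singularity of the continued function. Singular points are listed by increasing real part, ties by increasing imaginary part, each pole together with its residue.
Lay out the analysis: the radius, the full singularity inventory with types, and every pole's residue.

Radius of convergence at 0: 5/3.
At -5/3: a pole of order 3; residue 0.

Denominator factor (z + 5/3)^3: pole of order 3 at -5/3, modulus 5/3.
The radius of convergence is the smallest modulus among the singular points: 5/3.
At the order-3 pole -5/3 set g(z) = (z - (-5/3))^3*f(z) = -23/19.
Order-3 pole: residue = g''(a)/2; g''(-5/3) = 0, so the residue is 0.


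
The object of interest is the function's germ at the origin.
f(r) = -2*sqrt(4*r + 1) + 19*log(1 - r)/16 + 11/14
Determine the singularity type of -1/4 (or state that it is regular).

The term (-2)*sqrt(1 - r/(-1/4)) has argument 1 - -1/4/(-1/4) = 0 at -1/4: a square-root (algebraic, two-sheeted) branch point; the remaining terms are analytic or single-valued there.

The point is an algebraic (square-root) branch point.


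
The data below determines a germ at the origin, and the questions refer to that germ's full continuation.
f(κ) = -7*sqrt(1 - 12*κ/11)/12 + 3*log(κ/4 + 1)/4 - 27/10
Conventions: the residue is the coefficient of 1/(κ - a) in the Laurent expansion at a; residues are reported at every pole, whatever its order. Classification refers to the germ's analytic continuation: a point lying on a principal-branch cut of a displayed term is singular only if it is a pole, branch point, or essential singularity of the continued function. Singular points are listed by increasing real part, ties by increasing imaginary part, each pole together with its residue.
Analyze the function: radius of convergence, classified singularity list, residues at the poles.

Radius of convergence at 0: 11/12.
At -4: a logarithmic branch point.
At 11/12: an algebraic (square-root) branch point.

Branch term (-7/12)*sqrt(1 - κ/(11/12)): its argument vanishes at κ = 11/12, a square-root branch point, modulus 11/12.
Branch term (3/4)*log(1 - κ/(-4)): its argument vanishes at κ = -4, a logarithmic branch point, modulus 4.
The radius of convergence is the smallest modulus among the singular points: 11/12.
List the singular points by increasing real part (a conjugate pair: the negative imaginary part first).


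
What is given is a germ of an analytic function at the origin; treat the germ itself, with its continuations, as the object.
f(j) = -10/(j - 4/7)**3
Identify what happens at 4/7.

The denominator factor j - 4/7 vanishes at 4/7 and appears to the power 3; the numerator there equals -10, nonzero, and no other factor vanishes.
Hence a pole whose order is the multiplicity, 3.

The point is a pole of order 3.


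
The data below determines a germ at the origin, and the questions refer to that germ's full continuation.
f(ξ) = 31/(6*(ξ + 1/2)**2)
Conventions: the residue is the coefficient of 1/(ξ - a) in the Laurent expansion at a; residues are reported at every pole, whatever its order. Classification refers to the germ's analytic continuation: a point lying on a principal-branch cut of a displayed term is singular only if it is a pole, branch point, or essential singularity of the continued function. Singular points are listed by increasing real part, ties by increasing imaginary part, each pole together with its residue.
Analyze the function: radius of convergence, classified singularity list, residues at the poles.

Denominator factor (ξ + 1/2)^2: pole of order 2 at -1/2, modulus 1/2.
The radius of convergence is the smallest modulus among the singular points: 1/2.
At the order-2 pole -1/2 set g(ξ) = (ξ - (-1/2))^2*f(ξ) = 31/6.
Order-2 pole: residue = g'(a); g'(-1/2) = 0, so the residue is 0.

Radius of convergence at 0: 1/2.
At -1/2: a pole of order 2; residue 0.


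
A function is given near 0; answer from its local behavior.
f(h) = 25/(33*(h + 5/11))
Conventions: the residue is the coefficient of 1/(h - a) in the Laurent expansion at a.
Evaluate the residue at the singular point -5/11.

At the order-1 pole -5/11 set g(h) = (h - (-5/11))*f(h) = 25/33.
Simple pole: residue = g(a) at a = -5/11, which is 25/33.

The residue is 25/33.


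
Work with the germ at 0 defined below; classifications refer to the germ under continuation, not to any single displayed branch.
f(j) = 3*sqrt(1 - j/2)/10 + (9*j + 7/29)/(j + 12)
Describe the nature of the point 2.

The term (3/10)*sqrt(1 - j/(2)) has argument 1 - 2/(2) = 0 at 2: a square-root (algebraic, two-sheeted) branch point; the remaining terms are analytic or single-valued there.

The point is an algebraic (square-root) branch point.


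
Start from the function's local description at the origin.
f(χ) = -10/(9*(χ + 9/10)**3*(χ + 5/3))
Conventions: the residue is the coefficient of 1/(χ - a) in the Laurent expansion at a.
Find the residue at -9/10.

The residue is -30000/12167.

At the order-3 pole -9/10 set g(χ) = (χ - (-9/10))^3*f(χ) = -10/(9*(χ + 5/3)).
Order-3 pole: residue = g''(a)/2; g''(-9/10) = -60000/12167, so the residue is -30000/12167.


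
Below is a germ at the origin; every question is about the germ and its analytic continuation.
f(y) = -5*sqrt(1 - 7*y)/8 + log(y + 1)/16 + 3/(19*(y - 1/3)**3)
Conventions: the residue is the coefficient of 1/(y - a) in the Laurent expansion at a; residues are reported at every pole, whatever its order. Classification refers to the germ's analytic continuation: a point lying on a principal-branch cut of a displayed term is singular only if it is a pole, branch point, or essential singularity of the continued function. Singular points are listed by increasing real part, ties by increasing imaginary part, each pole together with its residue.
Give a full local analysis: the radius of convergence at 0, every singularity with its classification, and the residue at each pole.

Radius of convergence at 0: 1/7.
At -1: a logarithmic branch point.
At 1/7: an algebraic (square-root) branch point.
At 1/3: a pole of order 3; residue 0.

Denominator factor (y - 1/3)^3: pole of order 3 at 1/3, modulus 1/3.
Branch term (-5/8)*sqrt(1 - y/(1/7)): its argument vanishes at y = 1/7, a square-root branch point, modulus 1/7.
Branch term (1/16)*log(1 - y/(-1)): its argument vanishes at y = -1, a logarithmic branch point, modulus 1.
The radius of convergence is the smallest modulus among the singular points: 1/7.
The branch terms are analytic at 1/3 and contribute nothing to the residue; only the rational part matters.
At the order-3 pole 1/3 set g(y) = (y - (1/3))^3*(rational part) = 3/19.
Order-3 pole: residue = g''(a)/2; g''(1/3) = 0, so the residue is 0.
List the singular points by increasing real part (a conjugate pair: the negative imaginary part first).


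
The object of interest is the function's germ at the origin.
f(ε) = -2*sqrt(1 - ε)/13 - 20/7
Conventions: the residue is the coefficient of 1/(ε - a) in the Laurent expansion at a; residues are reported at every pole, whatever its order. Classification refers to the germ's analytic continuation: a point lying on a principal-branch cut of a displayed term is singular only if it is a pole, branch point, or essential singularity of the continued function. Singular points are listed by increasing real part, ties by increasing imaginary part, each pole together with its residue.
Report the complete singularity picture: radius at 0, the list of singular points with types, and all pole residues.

Radius of convergence at 0: 1.
At 1: an algebraic (square-root) branch point.

Branch term (-2/13)*sqrt(1 - ε/(1)): its argument vanishes at ε = 1, a square-root branch point, modulus 1.
The radius of convergence is the smallest modulus among the singular points: 1.


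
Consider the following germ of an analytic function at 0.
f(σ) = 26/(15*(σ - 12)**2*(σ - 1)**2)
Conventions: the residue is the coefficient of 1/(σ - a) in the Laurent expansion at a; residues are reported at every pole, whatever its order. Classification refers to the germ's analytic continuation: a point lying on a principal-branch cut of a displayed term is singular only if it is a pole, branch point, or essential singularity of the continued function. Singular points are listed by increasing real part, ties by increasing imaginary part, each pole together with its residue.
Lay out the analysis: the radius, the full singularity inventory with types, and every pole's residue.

Radius of convergence at 0: 1.
At 1: a pole of order 2; residue 52/19965.
At 12: a pole of order 2; residue -52/19965.

Denominator factor (σ - 1)^2: pole of order 2 at 1, modulus 1.
Denominator factor (σ - 12)^2: pole of order 2 at 12, modulus 12.
The radius of convergence is the smallest modulus among the singular points: 1.
At the order-2 pole 1 set g(σ) = (σ - (1))^2*f(σ) = 26/(15*(σ - 12)**2).
Order-2 pole: residue = g'(a); g'(1) = 52/19965, so the residue is 52/19965.
At the order-2 pole 12 set g(σ) = (σ - (12))^2*f(σ) = 26/(15*(σ - 1)**2).
Order-2 pole: residue = g'(a); g'(12) = -52/19965, so the residue is -52/19965.
List the singular points by increasing real part (a conjugate pair: the negative imaginary part first).


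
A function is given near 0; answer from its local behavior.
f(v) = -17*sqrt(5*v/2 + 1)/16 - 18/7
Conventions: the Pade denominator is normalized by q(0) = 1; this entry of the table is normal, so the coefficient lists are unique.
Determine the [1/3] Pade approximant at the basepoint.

The Pade approximant has numerator coefficients [-407/112, -3084308105/521179904]; denominator coefficients [1, 5877435/4653392, -4340525/18613568, 13134625/148908544].

Taylor coefficients needed (expand at 0): a_0 = -407/112, a_1 = -85/64, a_2 = 425/512, a_3 = -2125/2048, a_4 = 53125/32768.
Write the denominator as Q(v) = 1 + q1*v + q2*v^2 + q3*v^3. Requiring Q*f - P = O(v^5) with deg P <= 1 kills the coefficients of v^2..v^4 in Q*f:
  v^2: a_2 + q1*a_1 + q2*a_0 = 0, i.e. 425/512 + (-85/64)*q1 + (-407/112)*q2 = 0.
  v^3: a_3 + q1*a_2 + q2*a_1 + q3*a_0 = 0, i.e. -2125/2048 + (425/512)*q1 + (-85/64)*q2 + (-407/112)*q3 = 0.
  v^4: a_4 + q1*a_3 + q2*a_2 + q3*a_1 = 0, i.e. 53125/32768 + (-2125/2048)*q1 + (425/512)*q2 + (-85/64)*q3 = 0.
Solving this linear system: q1 = 5877435/4653392, q2 = -4340525/18613568, q3 = 13134625/148908544.
The numerator is Q*f truncated at degree 1: P0 = a_0 = -407/112; P1 = a_1 + q1*a_0 = -3084308105/521179904.


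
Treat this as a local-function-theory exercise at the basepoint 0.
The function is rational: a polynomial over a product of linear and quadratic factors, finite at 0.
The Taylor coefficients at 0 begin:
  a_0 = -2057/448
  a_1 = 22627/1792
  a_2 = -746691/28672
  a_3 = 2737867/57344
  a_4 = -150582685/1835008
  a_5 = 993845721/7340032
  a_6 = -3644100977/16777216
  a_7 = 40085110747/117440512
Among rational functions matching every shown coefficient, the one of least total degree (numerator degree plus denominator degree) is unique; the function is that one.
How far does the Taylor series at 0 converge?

No rational of total degree below 2 reproduces all 8 coefficients; solving the [0/2] Pade equations on them gives f(μ) = -17/(7*(μ + 8/11)**2), whose expansion matches every shown term.
Denominator factor (μ + 8/11)^2: pole of order 2 at -8/11, modulus 8/11.
The radius of convergence is the smallest modulus among the singular points: 8/11.

The radius of convergence is 8/11.


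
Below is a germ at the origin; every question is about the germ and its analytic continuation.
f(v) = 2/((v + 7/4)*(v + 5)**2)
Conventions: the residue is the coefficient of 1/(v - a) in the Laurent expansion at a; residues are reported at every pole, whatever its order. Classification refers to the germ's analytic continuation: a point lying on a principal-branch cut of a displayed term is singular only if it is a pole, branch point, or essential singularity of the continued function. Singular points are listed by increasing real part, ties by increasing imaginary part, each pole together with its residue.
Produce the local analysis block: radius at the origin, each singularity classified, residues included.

Denominator factor (v + 7/4): pole of order 1 at -7/4, modulus 7/4.
Denominator factor (v + 5)^2: pole of order 2 at -5, modulus 5.
The radius of convergence is the smallest modulus among the singular points: 7/4.
At the order-2 pole -5 set g(v) = (v - (-5))^2*f(v) = 2/(v + 7/4).
Order-2 pole: residue = g'(a); g'(-5) = -32/169, so the residue is -32/169.
At the order-1 pole -7/4 set g(v) = (v - (-7/4))*f(v) = 2/(v + 5)**2.
Simple pole: residue = g(a) at a = -7/4, which is 32/169.
List the singular points by increasing real part (a conjugate pair: the negative imaginary part first).

Radius of convergence at 0: 7/4.
At -5: a pole of order 2; residue -32/169.
At -7/4: a pole of order 1; residue 32/169.


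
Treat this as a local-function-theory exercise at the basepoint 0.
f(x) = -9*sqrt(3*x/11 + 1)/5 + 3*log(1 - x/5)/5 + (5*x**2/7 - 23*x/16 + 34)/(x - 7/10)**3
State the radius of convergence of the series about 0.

The radius of convergence is 7/10.

Denominator factor (x - 7/10)^3: pole of order 3 at 7/10, modulus 7/10.
Branch term (-9/5)*sqrt(1 - x/(-11/3)): its argument vanishes at x = -11/3, a square-root branch point, modulus 11/3.
Branch term (3/5)*log(1 - x/(5)): its argument vanishes at x = 5, a logarithmic branch point, modulus 5.
The radius of convergence is the smallest modulus among the singular points: 7/10.


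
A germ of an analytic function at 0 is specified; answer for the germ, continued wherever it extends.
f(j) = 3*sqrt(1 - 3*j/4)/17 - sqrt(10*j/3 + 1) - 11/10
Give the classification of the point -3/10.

The term (-1)*sqrt(1 - j/(-3/10)) has argument 1 - -3/10/(-3/10) = 0 at -3/10: a square-root (algebraic, two-sheeted) branch point; the remaining terms are analytic or single-valued there.

The point is an algebraic (square-root) branch point.


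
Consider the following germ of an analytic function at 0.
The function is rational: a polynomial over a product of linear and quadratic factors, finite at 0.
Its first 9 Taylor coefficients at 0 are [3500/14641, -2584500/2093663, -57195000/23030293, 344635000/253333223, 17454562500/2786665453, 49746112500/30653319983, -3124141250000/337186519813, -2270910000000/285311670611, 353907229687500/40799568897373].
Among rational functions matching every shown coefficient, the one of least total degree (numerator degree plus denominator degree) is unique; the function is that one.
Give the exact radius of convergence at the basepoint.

No rational of total degree below 7 reproduces all 9 coefficients; solving the [1/6] Pade equations on them gives f(n) = (7/22 - 27*n/13)/(n**2 - n/2 + 11/10)**3, whose expansion matches every shown term.
Denominator factor (n**2 - n/2 + 11/10)^3: discriminant -83/20, complex-conjugate roots (1/4) + ((1/20)*sqrt(415))*i and (1/4) - ((1/20)*sqrt(415))*i; poles of order 3, moduli (1/10)*sqrt(110) and (1/10)*sqrt(110).
The radius of convergence is the smallest modulus among the singular points: (1/10)*sqrt(110).

The radius of convergence is (1/10)*sqrt(110).


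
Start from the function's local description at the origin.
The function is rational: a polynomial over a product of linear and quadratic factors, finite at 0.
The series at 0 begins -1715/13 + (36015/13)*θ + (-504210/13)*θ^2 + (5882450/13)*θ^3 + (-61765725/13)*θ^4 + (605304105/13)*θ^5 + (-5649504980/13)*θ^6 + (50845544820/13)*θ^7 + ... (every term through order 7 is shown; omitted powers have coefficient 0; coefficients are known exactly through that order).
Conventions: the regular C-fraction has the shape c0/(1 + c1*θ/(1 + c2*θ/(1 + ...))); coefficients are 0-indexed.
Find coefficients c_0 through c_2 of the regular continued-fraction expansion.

Taylor coefficients (read off): a_0 = -1715/13, a_1 = 36015/13, a_2 = -504210/13.
c0 = a_0 = -1715/13. Peel one level at a time: if S = 1 + c*θ/S' with S'(0) = 1, then c is the θ-coefficient of S and S' = c*θ/(S - 1).
S_1 = c0/f = 1 + (21)*θ + (147)*θ^2 + ...; c1 = 21.
S_2 = c1*θ/(S_1 - 1) = 1 + (-7)*θ + ...; c2 = -7.

The regular C-fraction coefficients are [-1715/13, 21, -7].


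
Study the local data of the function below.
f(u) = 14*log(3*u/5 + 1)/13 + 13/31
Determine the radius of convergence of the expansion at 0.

The radius of convergence is 5/3.

Branch term (14/13)*log(1 - u/(-5/3)): its argument vanishes at u = -5/3, a logarithmic branch point, modulus 5/3.
The radius of convergence is the smallest modulus among the singular points: 5/3.


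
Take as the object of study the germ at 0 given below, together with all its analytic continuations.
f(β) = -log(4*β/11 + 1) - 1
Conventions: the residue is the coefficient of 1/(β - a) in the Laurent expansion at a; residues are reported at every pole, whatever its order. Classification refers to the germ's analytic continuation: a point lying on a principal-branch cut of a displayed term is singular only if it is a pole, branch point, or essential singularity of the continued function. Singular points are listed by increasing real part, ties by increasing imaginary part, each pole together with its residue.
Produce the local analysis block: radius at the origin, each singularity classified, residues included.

Branch term (-1)*log(1 - β/(-11/4)): its argument vanishes at β = -11/4, a logarithmic branch point, modulus 11/4.
The radius of convergence is the smallest modulus among the singular points: 11/4.

Radius of convergence at 0: 11/4.
At -11/4: a logarithmic branch point.


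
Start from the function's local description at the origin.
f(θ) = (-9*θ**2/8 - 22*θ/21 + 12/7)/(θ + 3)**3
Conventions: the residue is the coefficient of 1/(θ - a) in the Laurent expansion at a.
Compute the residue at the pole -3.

At the order-3 pole -3 set g(θ) = (θ - (-3))^3*f(θ) = -9*θ**2/8 - 22*θ/21 + 12/7.
Order-3 pole: residue = g''(a)/2; g''(-3) = -9/4, so the residue is -9/8.

The residue is -9/8.


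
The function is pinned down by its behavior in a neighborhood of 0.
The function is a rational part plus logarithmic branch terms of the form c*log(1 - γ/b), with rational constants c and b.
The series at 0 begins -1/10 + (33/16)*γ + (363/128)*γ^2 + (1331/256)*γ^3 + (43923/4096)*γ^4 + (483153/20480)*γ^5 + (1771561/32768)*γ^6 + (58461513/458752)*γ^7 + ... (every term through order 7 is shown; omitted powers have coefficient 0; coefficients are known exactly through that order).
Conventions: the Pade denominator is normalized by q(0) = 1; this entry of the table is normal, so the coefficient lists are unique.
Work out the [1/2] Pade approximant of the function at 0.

Taylor coefficients needed (read off): a_0 = -1/10, a_1 = 33/16, a_2 = 363/128, a_3 = 1331/256.
Write the denominator as Q(γ) = 1 + q1*γ + q2*γ^2. Requiring Q*f - P = O(γ^4) with deg P <= 1 kills the coefficients of γ^2..γ^3 in Q*f:
  γ^2: a_2 + q1*a_1 + q2*a_0 = 0, i.e. 363/128 + (33/16)*q1 + (-1/10)*q2 = 0.
  γ^3: a_3 + q1*a_2 + q2*a_1 = 0, i.e. 1331/256 + (363/128)*q1 + (33/16)*q2 = 0.
Solving this linear system: q1 = -539/384, q2 = -605/1024.
The numerator is Q*f truncated at degree 1: P0 = a_0 = -1/10; P1 = a_1 + q1*a_0 = 8459/3840.

The Pade approximant has numerator coefficients [-1/10, 8459/3840]; denominator coefficients [1, -539/384, -605/1024].


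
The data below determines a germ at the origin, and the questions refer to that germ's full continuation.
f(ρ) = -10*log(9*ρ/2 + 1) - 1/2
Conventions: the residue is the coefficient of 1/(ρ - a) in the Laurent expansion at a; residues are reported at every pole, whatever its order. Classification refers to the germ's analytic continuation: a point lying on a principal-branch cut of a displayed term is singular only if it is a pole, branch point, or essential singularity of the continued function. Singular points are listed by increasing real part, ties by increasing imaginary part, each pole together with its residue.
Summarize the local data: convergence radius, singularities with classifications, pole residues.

Radius of convergence at 0: 2/9.
At -2/9: a logarithmic branch point.

Branch term (-10)*log(1 - ρ/(-2/9)): its argument vanishes at ρ = -2/9, a logarithmic branch point, modulus 2/9.
The radius of convergence is the smallest modulus among the singular points: 2/9.


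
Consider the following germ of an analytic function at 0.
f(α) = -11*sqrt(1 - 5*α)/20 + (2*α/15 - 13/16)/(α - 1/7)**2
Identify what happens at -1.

Denominator factors: α - 1/7 = -8/7 at α = -1 — none vanishes.
Branch term sqrt(1 - α/(1/5)): argument at -1 is 6, nonzero, so -1 is not its branch point (a point on a principal cut is still regular for the continued germ).
So the germ continues analytically to -1.

The point is a regular point.


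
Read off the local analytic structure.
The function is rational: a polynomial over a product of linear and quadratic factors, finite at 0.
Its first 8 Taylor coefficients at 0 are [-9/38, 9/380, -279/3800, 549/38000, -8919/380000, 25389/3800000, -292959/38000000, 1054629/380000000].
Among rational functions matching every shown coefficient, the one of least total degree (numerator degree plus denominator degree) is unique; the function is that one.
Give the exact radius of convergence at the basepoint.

The radius of convergence is 5/3.

No rational of total degree below 2 reproduces all 8 coefficients; solving the [0/2] Pade equations on them gives f(ρ) = 15/(19*(ρ - 2)*(ρ + 5/3)), whose expansion matches every shown term.
Denominator factor (ρ + 5/3): pole of order 1 at -5/3, modulus 5/3.
Denominator factor (ρ - 2): pole of order 1 at 2, modulus 2.
The radius of convergence is the smallest modulus among the singular points: 5/3.


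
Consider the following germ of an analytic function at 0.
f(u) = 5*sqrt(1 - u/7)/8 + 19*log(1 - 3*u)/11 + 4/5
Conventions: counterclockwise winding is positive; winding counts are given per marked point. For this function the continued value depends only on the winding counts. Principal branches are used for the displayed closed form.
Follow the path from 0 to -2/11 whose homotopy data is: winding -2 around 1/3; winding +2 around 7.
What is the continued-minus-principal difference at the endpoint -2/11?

The rational part is single-valued and drops out of the difference; each branch term changes only by its own monodromy.
(5/8)*sqrt(1 - u/(7)): winding +2 is even, the square root returns to the same sheet, contribution 0.
(19/11)*log(1 - u/(1/3)): each positive loop around 1/3 adds 2*pi*i to the log, so winding -2 contributes (19/11)*(-2)*2*pi*i = -(76/11)*pi*i.
Summing the contributions at u = -2/11 gives -(76/11)*pi*i.

Continued minus principal equals -(76/11)*pi*i.


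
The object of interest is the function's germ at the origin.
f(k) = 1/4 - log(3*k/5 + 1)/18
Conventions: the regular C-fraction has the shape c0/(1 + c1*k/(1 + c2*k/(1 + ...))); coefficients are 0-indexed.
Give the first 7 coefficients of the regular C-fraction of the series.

Taylor coefficients (expand at 0): a_0 = 1/4, a_1 = -1/30, a_2 = 1/100, a_3 = -1/250, a_4 = 9/5000, a_5 = -27/31250, a_6 = 27/62500.
c0 = a_0 = 1/4. Peel one level at a time: if S = 1 + c*k/S' with S'(0) = 1, then c is the k-coefficient of S and S' = c*k/(S - 1).
S_1 = c0/f = 1 + (2/15)*k + (-1/45)*k^2 + ...; c1 = 2/15.
S_2 = c1*k/(S_1 - 1) = 1 + (1/6)*k + (-3/100)*k^2 + ...; c2 = 1/6.
S_3 = c2*k/(S_2 - 1) = 1 + (9/50)*k + (-27/1250)*k^2 + ...; c3 = 9/50.
S_4 = c3*k/(S_3 - 1) = 1 + (3/25)*k + (-3/125)*k^2 + ...; c4 = 3/25.
S_5 = c4*k/(S_4 - 1) = 1 + (1/5)*k + (-1/50)*k^2 + ...; c5 = 1/5.
S_6 = c5*k/(S_5 - 1) = 1 + (1/10)*k + ...; c6 = 1/10.

The regular C-fraction coefficients are [1/4, 2/15, 1/6, 9/50, 3/25, 1/5, 1/10].


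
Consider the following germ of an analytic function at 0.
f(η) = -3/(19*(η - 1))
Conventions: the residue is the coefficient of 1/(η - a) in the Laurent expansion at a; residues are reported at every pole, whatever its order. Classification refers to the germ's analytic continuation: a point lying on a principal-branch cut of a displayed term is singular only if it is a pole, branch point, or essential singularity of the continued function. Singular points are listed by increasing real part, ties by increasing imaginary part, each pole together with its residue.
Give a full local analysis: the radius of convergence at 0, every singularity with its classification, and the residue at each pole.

Radius of convergence at 0: 1.
At 1: a pole of order 1; residue -3/19.

Denominator factor (η - 1): pole of order 1 at 1, modulus 1.
The radius of convergence is the smallest modulus among the singular points: 1.
At the order-1 pole 1 set g(η) = (η - (1))*f(η) = -3/19.
Simple pole: residue = g(a) at a = 1, which is -3/19.


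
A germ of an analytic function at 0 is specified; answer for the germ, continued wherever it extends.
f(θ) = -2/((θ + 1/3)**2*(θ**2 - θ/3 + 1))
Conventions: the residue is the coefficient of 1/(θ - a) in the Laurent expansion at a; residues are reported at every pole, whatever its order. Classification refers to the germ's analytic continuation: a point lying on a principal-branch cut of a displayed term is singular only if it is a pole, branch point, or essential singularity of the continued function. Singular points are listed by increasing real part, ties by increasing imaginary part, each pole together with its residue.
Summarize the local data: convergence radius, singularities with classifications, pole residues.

Radius of convergence at 0: 1/3.
At -1/3: a pole of order 2; residue -162/121.
At (1/6) - ((1/6)*sqrt(35))*i: a pole of order 1; residue (81/121) + ((351/4235)*sqrt(35))*i.
At (1/6) + ((1/6)*sqrt(35))*i: a pole of order 1; residue (81/121) - ((351/4235)*sqrt(35))*i.

Denominator factor (θ**2 - θ/3 + 1): discriminant -35/9, complex-conjugate roots (1/6) + ((1/6)*sqrt(35))*i and (1/6) - ((1/6)*sqrt(35))*i; poles of order 1, moduli 1 and 1.
Denominator factor (θ + 1/3)^2: pole of order 2 at -1/3, modulus 1/3.
The radius of convergence is the smallest modulus among the singular points: 1/3.
At the order-2 pole -1/3 set g(θ) = (θ - (-1/3))^2*f(θ) = -2/(θ**2 - θ/3 + 1).
Order-2 pole: residue = g'(a); g'(-1/3) = -162/121, so the residue is -162/121.
The factor θ**2 - θ/3 + 1 splits as (θ - a)(θ - a') with a = (1/6) - ((1/6)*sqrt(35))*i, a' = (1/6) + ((1/6)*sqrt(35))*i. At the order-1 pole a set g(θ) = (θ - a)*f(θ) = [-2/(θ + 1/3)**2] / (θ - a').
Simple pole: residue = g(a) at a = (1/6) - ((1/6)*sqrt(35))*i, which is (81/121) + ((351/4235)*sqrt(35))*i.
The factor θ**2 - θ/3 + 1 splits as (θ - a)(θ - a') with a = (1/6) + ((1/6)*sqrt(35))*i, a' = (1/6) - ((1/6)*sqrt(35))*i. At the order-1 pole a set g(θ) = (θ - a)*f(θ) = [-2/(θ + 1/3)**2] / (θ - a').
Simple pole: residue = g(a) at a = (1/6) + ((1/6)*sqrt(35))*i, which is (81/121) - ((351/4235)*sqrt(35))*i.
List the singular points by increasing real part (a conjugate pair: the negative imaginary part first).


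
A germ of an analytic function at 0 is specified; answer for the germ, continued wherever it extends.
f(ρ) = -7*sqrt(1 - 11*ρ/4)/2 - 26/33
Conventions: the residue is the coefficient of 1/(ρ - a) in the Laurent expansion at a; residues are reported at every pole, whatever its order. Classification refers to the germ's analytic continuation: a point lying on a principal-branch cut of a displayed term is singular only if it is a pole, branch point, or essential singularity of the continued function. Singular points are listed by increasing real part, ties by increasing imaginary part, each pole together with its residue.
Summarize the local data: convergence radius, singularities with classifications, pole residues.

Branch term (-7/2)*sqrt(1 - ρ/(4/11)): its argument vanishes at ρ = 4/11, a square-root branch point, modulus 4/11.
The radius of convergence is the smallest modulus among the singular points: 4/11.

Radius of convergence at 0: 4/11.
At 4/11: an algebraic (square-root) branch point.


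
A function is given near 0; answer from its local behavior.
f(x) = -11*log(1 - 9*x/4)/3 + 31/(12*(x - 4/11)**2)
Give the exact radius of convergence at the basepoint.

The radius of convergence is 4/11.

Denominator factor (x - 4/11)^2: pole of order 2 at 4/11, modulus 4/11.
Branch term (-11/3)*log(1 - x/(4/9)): its argument vanishes at x = 4/9, a logarithmic branch point, modulus 4/9.
The radius of convergence is the smallest modulus among the singular points: 4/11.


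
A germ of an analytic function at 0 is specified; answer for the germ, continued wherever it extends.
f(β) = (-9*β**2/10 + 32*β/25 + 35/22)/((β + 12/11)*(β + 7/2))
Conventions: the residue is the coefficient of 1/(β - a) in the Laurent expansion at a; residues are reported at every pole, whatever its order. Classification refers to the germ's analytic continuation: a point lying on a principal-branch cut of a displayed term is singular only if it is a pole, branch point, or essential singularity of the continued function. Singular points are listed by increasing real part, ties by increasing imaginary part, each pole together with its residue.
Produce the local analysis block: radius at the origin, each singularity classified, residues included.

Radius of convergence at 0: 12/11.
At -7/2: a pole of order 1; residue 30611/5300.
At -12/11: a pole of order 1; residue -5303/14575.

Denominator factor (β + 7/2): pole of order 1 at -7/2, modulus 7/2.
Denominator factor (β + 12/11): pole of order 1 at -12/11, modulus 12/11.
The radius of convergence is the smallest modulus among the singular points: 12/11.
At the order-1 pole -7/2 set g(β) = (β - (-7/2))*f(β) = (-9*β**2/10 + 32*β/25 + 35/22)/(β + 12/11).
Simple pole: residue = g(a) at a = -7/2, which is 30611/5300.
At the order-1 pole -12/11 set g(β) = (β - (-12/11))*f(β) = (-9*β**2/10 + 32*β/25 + 35/22)/(β + 7/2).
Simple pole: residue = g(a) at a = -12/11, which is -5303/14575.
List the singular points by increasing real part (a conjugate pair: the negative imaginary part first).


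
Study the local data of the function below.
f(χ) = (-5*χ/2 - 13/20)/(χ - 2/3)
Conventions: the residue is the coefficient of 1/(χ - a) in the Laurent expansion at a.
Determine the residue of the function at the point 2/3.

The residue is -139/60.

At the order-1 pole 2/3 set g(χ) = (χ - (2/3))*f(χ) = -5*χ/2 - 13/20.
Simple pole: residue = g(a) at a = 2/3, which is -139/60.


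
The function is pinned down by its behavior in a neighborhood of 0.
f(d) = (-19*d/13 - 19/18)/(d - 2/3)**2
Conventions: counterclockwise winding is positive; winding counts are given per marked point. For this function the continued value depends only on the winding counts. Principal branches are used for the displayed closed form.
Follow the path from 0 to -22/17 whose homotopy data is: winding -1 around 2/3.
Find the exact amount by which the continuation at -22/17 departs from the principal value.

Continued minus principal equals 0.

The function is rational, hence single-valued: continuing it around any pole returns the same value, so the difference is 0.


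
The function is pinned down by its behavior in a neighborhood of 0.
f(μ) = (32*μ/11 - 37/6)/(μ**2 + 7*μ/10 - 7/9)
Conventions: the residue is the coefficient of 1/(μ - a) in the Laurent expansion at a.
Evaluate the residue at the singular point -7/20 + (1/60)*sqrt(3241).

The residue is 16/11 - (2371/35651)*sqrt(3241).


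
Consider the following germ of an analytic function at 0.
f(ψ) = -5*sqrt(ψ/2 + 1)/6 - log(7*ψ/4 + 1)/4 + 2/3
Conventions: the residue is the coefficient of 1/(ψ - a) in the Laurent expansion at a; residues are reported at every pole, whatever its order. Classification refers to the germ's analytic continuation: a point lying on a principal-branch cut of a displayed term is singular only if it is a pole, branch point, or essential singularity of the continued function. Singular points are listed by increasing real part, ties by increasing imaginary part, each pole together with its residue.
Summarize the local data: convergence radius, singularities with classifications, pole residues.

Radius of convergence at 0: 4/7.
At -2: an algebraic (square-root) branch point.
At -4/7: a logarithmic branch point.

Branch term (-1/4)*log(1 - ψ/(-4/7)): its argument vanishes at ψ = -4/7, a logarithmic branch point, modulus 4/7.
Branch term (-5/6)*sqrt(1 - ψ/(-2)): its argument vanishes at ψ = -2, a square-root branch point, modulus 2.
The radius of convergence is the smallest modulus among the singular points: 4/7.
List the singular points by increasing real part (a conjugate pair: the negative imaginary part first).
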